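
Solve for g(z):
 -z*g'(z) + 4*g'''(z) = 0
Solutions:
 g(z) = C1 + Integral(C2*airyai(2^(1/3)*z/2) + C3*airybi(2^(1/3)*z/2), z)


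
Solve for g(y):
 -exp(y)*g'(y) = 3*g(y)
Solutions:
 g(y) = C1*exp(3*exp(-y))


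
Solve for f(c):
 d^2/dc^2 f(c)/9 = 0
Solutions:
 f(c) = C1 + C2*c


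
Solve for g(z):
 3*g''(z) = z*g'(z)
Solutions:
 g(z) = C1 + C2*erfi(sqrt(6)*z/6)


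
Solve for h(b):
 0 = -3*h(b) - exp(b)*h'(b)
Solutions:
 h(b) = C1*exp(3*exp(-b))


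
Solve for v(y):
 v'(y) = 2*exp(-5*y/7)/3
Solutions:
 v(y) = C1 - 14*exp(-5*y/7)/15


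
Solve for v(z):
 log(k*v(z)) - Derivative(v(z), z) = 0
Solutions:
 li(k*v(z))/k = C1 + z


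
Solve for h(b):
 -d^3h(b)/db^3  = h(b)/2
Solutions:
 h(b) = C3*exp(-2^(2/3)*b/2) + (C1*sin(2^(2/3)*sqrt(3)*b/4) + C2*cos(2^(2/3)*sqrt(3)*b/4))*exp(2^(2/3)*b/4)


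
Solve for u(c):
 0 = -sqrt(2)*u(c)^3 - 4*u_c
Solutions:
 u(c) = -sqrt(2)*sqrt(-1/(C1 - sqrt(2)*c))
 u(c) = sqrt(2)*sqrt(-1/(C1 - sqrt(2)*c))


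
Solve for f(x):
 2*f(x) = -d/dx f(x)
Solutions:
 f(x) = C1*exp(-2*x)


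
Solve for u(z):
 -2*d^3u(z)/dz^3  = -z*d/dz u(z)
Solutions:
 u(z) = C1 + Integral(C2*airyai(2^(2/3)*z/2) + C3*airybi(2^(2/3)*z/2), z)


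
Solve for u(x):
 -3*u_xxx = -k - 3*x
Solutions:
 u(x) = C1 + C2*x + C3*x^2 + k*x^3/18 + x^4/24


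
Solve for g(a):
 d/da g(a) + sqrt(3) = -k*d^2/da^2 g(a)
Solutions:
 g(a) = C1 + C2*exp(-a/k) - sqrt(3)*a


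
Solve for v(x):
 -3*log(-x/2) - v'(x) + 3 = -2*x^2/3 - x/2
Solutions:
 v(x) = C1 + 2*x^3/9 + x^2/4 - 3*x*log(-x) + 3*x*(log(2) + 2)


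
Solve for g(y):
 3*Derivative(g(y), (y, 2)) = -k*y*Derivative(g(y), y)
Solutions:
 g(y) = Piecewise((-sqrt(6)*sqrt(pi)*C1*erf(sqrt(6)*sqrt(k)*y/6)/(2*sqrt(k)) - C2, (k > 0) | (k < 0)), (-C1*y - C2, True))


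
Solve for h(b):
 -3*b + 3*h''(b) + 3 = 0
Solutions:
 h(b) = C1 + C2*b + b^3/6 - b^2/2


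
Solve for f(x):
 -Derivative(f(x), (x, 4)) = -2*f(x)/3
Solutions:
 f(x) = C1*exp(-2^(1/4)*3^(3/4)*x/3) + C2*exp(2^(1/4)*3^(3/4)*x/3) + C3*sin(2^(1/4)*3^(3/4)*x/3) + C4*cos(2^(1/4)*3^(3/4)*x/3)


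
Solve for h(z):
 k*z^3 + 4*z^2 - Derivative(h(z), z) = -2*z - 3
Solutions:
 h(z) = C1 + k*z^4/4 + 4*z^3/3 + z^2 + 3*z


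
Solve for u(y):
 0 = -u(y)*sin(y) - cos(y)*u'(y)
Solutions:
 u(y) = C1*cos(y)


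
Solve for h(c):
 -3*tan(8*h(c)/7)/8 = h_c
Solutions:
 h(c) = -7*asin(C1*exp(-3*c/7))/8 + 7*pi/8
 h(c) = 7*asin(C1*exp(-3*c/7))/8


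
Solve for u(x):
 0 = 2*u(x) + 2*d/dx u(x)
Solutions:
 u(x) = C1*exp(-x)


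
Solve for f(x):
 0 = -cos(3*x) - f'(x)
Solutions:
 f(x) = C1 - sin(3*x)/3


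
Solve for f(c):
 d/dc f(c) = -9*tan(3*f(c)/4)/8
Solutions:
 f(c) = -4*asin(C1*exp(-27*c/32))/3 + 4*pi/3
 f(c) = 4*asin(C1*exp(-27*c/32))/3


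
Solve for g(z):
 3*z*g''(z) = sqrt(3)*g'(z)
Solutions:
 g(z) = C1 + C2*z^(sqrt(3)/3 + 1)


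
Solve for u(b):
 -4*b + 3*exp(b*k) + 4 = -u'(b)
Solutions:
 u(b) = C1 + 2*b^2 - 4*b - 3*exp(b*k)/k


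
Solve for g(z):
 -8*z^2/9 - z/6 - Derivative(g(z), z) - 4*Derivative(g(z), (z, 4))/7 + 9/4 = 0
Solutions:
 g(z) = C1 + C4*exp(-14^(1/3)*z/2) - 8*z^3/27 - z^2/12 + 9*z/4 + (C2*sin(14^(1/3)*sqrt(3)*z/4) + C3*cos(14^(1/3)*sqrt(3)*z/4))*exp(14^(1/3)*z/4)


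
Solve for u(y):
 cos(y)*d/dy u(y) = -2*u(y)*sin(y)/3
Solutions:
 u(y) = C1*cos(y)^(2/3)


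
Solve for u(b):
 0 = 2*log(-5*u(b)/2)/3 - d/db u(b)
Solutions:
 -3*Integral(1/(log(-_y) - log(2) + log(5)), (_y, u(b)))/2 = C1 - b


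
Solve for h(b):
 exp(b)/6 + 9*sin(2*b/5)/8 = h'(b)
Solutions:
 h(b) = C1 + exp(b)/6 - 45*cos(2*b/5)/16


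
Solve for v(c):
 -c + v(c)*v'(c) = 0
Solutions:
 v(c) = -sqrt(C1 + c^2)
 v(c) = sqrt(C1 + c^2)


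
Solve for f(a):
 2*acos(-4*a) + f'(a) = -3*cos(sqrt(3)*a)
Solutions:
 f(a) = C1 - 2*a*acos(-4*a) - sqrt(1 - 16*a^2)/2 - sqrt(3)*sin(sqrt(3)*a)


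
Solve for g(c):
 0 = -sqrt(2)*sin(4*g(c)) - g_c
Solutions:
 g(c) = -acos((-C1 - exp(8*sqrt(2)*c))/(C1 - exp(8*sqrt(2)*c)))/4 + pi/2
 g(c) = acos((-C1 - exp(8*sqrt(2)*c))/(C1 - exp(8*sqrt(2)*c)))/4


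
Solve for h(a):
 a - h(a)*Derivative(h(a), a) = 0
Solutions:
 h(a) = -sqrt(C1 + a^2)
 h(a) = sqrt(C1 + a^2)


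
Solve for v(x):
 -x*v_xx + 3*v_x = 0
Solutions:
 v(x) = C1 + C2*x^4


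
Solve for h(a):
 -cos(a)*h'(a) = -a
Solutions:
 h(a) = C1 + Integral(a/cos(a), a)


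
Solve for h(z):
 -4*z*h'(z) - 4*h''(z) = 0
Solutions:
 h(z) = C1 + C2*erf(sqrt(2)*z/2)


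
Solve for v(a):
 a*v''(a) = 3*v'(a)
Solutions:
 v(a) = C1 + C2*a^4


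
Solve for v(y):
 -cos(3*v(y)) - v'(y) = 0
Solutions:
 v(y) = -asin((C1 + exp(6*y))/(C1 - exp(6*y)))/3 + pi/3
 v(y) = asin((C1 + exp(6*y))/(C1 - exp(6*y)))/3


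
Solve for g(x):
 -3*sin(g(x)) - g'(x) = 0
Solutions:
 g(x) = -acos((-C1 - exp(6*x))/(C1 - exp(6*x))) + 2*pi
 g(x) = acos((-C1 - exp(6*x))/(C1 - exp(6*x)))


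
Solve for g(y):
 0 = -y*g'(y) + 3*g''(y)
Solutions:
 g(y) = C1 + C2*erfi(sqrt(6)*y/6)


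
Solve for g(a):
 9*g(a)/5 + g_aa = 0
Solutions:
 g(a) = C1*sin(3*sqrt(5)*a/5) + C2*cos(3*sqrt(5)*a/5)


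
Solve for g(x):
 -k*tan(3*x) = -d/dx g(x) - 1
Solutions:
 g(x) = C1 - k*log(cos(3*x))/3 - x


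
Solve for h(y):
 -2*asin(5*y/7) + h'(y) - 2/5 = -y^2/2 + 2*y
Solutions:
 h(y) = C1 - y^3/6 + y^2 + 2*y*asin(5*y/7) + 2*y/5 + 2*sqrt(49 - 25*y^2)/5


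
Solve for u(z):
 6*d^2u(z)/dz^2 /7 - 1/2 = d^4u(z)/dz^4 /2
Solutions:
 u(z) = C1 + C2*z + C3*exp(-2*sqrt(21)*z/7) + C4*exp(2*sqrt(21)*z/7) + 7*z^2/24


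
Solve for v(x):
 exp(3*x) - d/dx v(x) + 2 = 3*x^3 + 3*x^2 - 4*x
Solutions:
 v(x) = C1 - 3*x^4/4 - x^3 + 2*x^2 + 2*x + exp(3*x)/3


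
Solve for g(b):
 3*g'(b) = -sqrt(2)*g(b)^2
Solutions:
 g(b) = 3/(C1 + sqrt(2)*b)


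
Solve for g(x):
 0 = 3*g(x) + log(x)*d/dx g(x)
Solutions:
 g(x) = C1*exp(-3*li(x))


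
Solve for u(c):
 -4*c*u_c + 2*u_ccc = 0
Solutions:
 u(c) = C1 + Integral(C2*airyai(2^(1/3)*c) + C3*airybi(2^(1/3)*c), c)


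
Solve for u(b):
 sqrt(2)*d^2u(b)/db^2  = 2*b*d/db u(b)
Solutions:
 u(b) = C1 + C2*erfi(2^(3/4)*b/2)


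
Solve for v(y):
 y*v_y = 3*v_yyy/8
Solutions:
 v(y) = C1 + Integral(C2*airyai(2*3^(2/3)*y/3) + C3*airybi(2*3^(2/3)*y/3), y)


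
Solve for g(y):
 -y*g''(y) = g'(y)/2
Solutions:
 g(y) = C1 + C2*sqrt(y)


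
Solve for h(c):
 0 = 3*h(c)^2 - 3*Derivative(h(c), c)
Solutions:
 h(c) = -1/(C1 + c)


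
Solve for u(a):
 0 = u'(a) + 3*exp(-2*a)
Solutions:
 u(a) = C1 + 3*exp(-2*a)/2


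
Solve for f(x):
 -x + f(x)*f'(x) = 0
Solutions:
 f(x) = -sqrt(C1 + x^2)
 f(x) = sqrt(C1 + x^2)


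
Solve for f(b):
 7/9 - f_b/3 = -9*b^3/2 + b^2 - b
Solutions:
 f(b) = C1 + 27*b^4/8 - b^3 + 3*b^2/2 + 7*b/3


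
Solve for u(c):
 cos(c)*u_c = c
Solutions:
 u(c) = C1 + Integral(c/cos(c), c)


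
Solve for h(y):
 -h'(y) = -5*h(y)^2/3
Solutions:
 h(y) = -3/(C1 + 5*y)


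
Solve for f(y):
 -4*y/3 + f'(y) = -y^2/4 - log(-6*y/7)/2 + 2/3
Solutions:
 f(y) = C1 - y^3/12 + 2*y^2/3 - y*log(-y)/2 + y*(-3*log(6) + 3*log(7) + 7)/6


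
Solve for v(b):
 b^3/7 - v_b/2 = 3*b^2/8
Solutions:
 v(b) = C1 + b^4/14 - b^3/4


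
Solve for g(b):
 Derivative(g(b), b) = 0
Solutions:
 g(b) = C1


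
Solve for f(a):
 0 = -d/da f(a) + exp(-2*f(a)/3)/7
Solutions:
 f(a) = 3*log(-sqrt(C1 + a)) - 3*log(21) + 3*log(42)/2
 f(a) = 3*log(C1 + a)/2 - 3*log(21) + 3*log(42)/2


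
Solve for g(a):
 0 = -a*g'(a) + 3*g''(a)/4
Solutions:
 g(a) = C1 + C2*erfi(sqrt(6)*a/3)


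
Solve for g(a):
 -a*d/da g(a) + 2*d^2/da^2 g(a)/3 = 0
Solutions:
 g(a) = C1 + C2*erfi(sqrt(3)*a/2)


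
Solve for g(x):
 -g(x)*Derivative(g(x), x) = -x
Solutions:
 g(x) = -sqrt(C1 + x^2)
 g(x) = sqrt(C1 + x^2)


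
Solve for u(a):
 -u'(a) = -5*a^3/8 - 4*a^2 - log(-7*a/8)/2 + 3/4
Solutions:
 u(a) = C1 + 5*a^4/32 + 4*a^3/3 + a*log(-a)/2 + a*(-2*log(2) - 5/4 + log(14)/2)


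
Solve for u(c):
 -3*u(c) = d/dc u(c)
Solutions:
 u(c) = C1*exp(-3*c)


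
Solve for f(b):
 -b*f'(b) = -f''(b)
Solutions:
 f(b) = C1 + C2*erfi(sqrt(2)*b/2)


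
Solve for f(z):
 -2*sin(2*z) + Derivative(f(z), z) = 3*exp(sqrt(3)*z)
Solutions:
 f(z) = C1 + sqrt(3)*exp(sqrt(3)*z) - cos(2*z)


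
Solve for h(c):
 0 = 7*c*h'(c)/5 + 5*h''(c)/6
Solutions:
 h(c) = C1 + C2*erf(sqrt(21)*c/5)


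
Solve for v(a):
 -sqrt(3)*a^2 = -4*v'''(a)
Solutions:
 v(a) = C1 + C2*a + C3*a^2 + sqrt(3)*a^5/240


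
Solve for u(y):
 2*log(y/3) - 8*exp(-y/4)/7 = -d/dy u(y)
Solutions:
 u(y) = C1 - 2*y*log(y) + 2*y*(1 + log(3)) - 32*exp(-y/4)/7


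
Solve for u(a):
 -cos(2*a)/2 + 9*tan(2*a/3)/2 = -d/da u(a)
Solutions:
 u(a) = C1 + 27*log(cos(2*a/3))/4 + sin(2*a)/4


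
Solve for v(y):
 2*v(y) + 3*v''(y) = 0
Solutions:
 v(y) = C1*sin(sqrt(6)*y/3) + C2*cos(sqrt(6)*y/3)


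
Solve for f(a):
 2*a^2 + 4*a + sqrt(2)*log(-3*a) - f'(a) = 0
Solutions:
 f(a) = C1 + 2*a^3/3 + 2*a^2 + sqrt(2)*a*log(-a) + sqrt(2)*a*(-1 + log(3))


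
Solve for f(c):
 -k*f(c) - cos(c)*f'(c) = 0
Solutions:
 f(c) = C1*exp(k*(log(sin(c) - 1) - log(sin(c) + 1))/2)


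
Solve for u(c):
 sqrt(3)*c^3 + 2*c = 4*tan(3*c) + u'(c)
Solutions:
 u(c) = C1 + sqrt(3)*c^4/4 + c^2 + 4*log(cos(3*c))/3


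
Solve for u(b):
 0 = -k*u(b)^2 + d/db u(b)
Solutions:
 u(b) = -1/(C1 + b*k)


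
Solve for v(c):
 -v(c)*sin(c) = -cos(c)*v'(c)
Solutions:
 v(c) = C1/cos(c)


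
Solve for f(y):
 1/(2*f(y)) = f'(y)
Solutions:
 f(y) = -sqrt(C1 + y)
 f(y) = sqrt(C1 + y)


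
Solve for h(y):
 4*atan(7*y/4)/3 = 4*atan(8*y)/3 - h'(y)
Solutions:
 h(y) = C1 - 4*y*atan(7*y/4)/3 + 4*y*atan(8*y)/3 + 8*log(49*y^2 + 16)/21 - log(64*y^2 + 1)/12


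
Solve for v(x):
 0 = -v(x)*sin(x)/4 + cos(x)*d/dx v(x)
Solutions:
 v(x) = C1/cos(x)^(1/4)


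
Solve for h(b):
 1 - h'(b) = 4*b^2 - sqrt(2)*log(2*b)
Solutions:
 h(b) = C1 - 4*b^3/3 + sqrt(2)*b*log(b) - sqrt(2)*b + sqrt(2)*b*log(2) + b


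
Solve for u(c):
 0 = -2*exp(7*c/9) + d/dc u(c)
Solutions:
 u(c) = C1 + 18*exp(7*c/9)/7


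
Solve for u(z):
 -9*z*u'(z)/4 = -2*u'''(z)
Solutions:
 u(z) = C1 + Integral(C2*airyai(3^(2/3)*z/2) + C3*airybi(3^(2/3)*z/2), z)


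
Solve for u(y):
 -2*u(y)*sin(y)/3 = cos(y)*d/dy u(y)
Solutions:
 u(y) = C1*cos(y)^(2/3)


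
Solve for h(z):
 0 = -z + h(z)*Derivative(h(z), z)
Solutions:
 h(z) = -sqrt(C1 + z^2)
 h(z) = sqrt(C1 + z^2)


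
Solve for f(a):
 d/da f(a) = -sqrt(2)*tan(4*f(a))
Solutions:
 f(a) = -asin(C1*exp(-4*sqrt(2)*a))/4 + pi/4
 f(a) = asin(C1*exp(-4*sqrt(2)*a))/4


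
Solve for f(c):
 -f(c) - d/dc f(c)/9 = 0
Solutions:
 f(c) = C1*exp(-9*c)


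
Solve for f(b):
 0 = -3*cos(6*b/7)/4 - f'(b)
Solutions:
 f(b) = C1 - 7*sin(6*b/7)/8


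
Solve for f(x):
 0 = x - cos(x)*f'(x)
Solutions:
 f(x) = C1 + Integral(x/cos(x), x)


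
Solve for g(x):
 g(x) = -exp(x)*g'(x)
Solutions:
 g(x) = C1*exp(exp(-x))


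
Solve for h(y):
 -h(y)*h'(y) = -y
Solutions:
 h(y) = -sqrt(C1 + y^2)
 h(y) = sqrt(C1 + y^2)


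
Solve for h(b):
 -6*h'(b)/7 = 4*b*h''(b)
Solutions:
 h(b) = C1 + C2*b^(11/14)


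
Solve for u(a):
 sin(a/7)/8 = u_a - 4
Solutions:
 u(a) = C1 + 4*a - 7*cos(a/7)/8


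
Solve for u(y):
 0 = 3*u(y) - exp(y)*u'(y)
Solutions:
 u(y) = C1*exp(-3*exp(-y))


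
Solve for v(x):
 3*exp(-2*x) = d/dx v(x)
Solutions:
 v(x) = C1 - 3*exp(-2*x)/2


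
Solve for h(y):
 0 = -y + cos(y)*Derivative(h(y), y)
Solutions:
 h(y) = C1 + Integral(y/cos(y), y)


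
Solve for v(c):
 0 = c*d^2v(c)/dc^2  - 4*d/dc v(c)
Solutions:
 v(c) = C1 + C2*c^5


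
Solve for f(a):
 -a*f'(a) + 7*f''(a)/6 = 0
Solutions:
 f(a) = C1 + C2*erfi(sqrt(21)*a/7)


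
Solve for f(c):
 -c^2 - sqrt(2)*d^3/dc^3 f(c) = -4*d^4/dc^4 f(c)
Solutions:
 f(c) = C1 + C2*c + C3*c^2 + C4*exp(sqrt(2)*c/4) - sqrt(2)*c^5/120 - c^4/6 - 4*sqrt(2)*c^3/3


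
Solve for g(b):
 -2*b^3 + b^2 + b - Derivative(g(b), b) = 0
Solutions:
 g(b) = C1 - b^4/2 + b^3/3 + b^2/2


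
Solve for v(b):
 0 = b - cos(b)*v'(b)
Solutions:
 v(b) = C1 + Integral(b/cos(b), b)


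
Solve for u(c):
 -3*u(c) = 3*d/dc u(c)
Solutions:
 u(c) = C1*exp(-c)


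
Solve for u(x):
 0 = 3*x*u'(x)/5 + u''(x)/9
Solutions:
 u(x) = C1 + C2*erf(3*sqrt(30)*x/10)


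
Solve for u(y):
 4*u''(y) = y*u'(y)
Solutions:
 u(y) = C1 + C2*erfi(sqrt(2)*y/4)


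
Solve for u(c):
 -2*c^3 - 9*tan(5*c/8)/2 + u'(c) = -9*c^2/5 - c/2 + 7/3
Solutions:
 u(c) = C1 + c^4/2 - 3*c^3/5 - c^2/4 + 7*c/3 - 36*log(cos(5*c/8))/5


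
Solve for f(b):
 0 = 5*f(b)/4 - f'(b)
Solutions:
 f(b) = C1*exp(5*b/4)


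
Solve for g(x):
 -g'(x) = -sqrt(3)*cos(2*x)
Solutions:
 g(x) = C1 + sqrt(3)*sin(2*x)/2


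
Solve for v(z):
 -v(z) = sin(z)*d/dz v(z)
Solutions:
 v(z) = C1*sqrt(cos(z) + 1)/sqrt(cos(z) - 1)


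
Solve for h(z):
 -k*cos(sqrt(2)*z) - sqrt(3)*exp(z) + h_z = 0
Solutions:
 h(z) = C1 + sqrt(2)*k*sin(sqrt(2)*z)/2 + sqrt(3)*exp(z)


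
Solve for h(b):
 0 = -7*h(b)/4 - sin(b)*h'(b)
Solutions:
 h(b) = C1*(cos(b) + 1)^(7/8)/(cos(b) - 1)^(7/8)


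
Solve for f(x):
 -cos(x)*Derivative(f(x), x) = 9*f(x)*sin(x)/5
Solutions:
 f(x) = C1*cos(x)^(9/5)


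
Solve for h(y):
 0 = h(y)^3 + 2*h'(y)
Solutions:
 h(y) = -sqrt(-1/(C1 - y))
 h(y) = sqrt(-1/(C1 - y))


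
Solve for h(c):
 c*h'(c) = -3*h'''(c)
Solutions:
 h(c) = C1 + Integral(C2*airyai(-3^(2/3)*c/3) + C3*airybi(-3^(2/3)*c/3), c)


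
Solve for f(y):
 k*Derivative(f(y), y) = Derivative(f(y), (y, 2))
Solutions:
 f(y) = C1 + C2*exp(k*y)


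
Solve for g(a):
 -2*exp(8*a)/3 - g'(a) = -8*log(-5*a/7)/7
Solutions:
 g(a) = C1 + 8*a*log(-a)/7 + 8*a*(-log(7) - 1 + log(5))/7 - exp(8*a)/12


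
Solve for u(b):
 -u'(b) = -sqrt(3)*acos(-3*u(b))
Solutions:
 Integral(1/acos(-3*_y), (_y, u(b))) = C1 + sqrt(3)*b


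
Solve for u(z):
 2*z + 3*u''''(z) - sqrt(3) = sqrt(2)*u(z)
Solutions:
 u(z) = C1*exp(-2^(1/8)*3^(3/4)*z/3) + C2*exp(2^(1/8)*3^(3/4)*z/3) + C3*sin(2^(1/8)*3^(3/4)*z/3) + C4*cos(2^(1/8)*3^(3/4)*z/3) + sqrt(2)*z - sqrt(6)/2


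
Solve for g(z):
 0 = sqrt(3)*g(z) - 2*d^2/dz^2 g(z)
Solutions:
 g(z) = C1*exp(-sqrt(2)*3^(1/4)*z/2) + C2*exp(sqrt(2)*3^(1/4)*z/2)


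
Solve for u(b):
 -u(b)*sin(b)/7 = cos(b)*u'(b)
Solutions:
 u(b) = C1*cos(b)^(1/7)


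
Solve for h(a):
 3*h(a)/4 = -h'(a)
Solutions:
 h(a) = C1*exp(-3*a/4)


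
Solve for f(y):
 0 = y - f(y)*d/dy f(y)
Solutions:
 f(y) = -sqrt(C1 + y^2)
 f(y) = sqrt(C1 + y^2)


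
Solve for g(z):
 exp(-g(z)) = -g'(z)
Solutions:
 g(z) = log(C1 - z)


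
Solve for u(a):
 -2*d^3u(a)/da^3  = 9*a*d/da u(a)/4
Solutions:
 u(a) = C1 + Integral(C2*airyai(-3^(2/3)*a/2) + C3*airybi(-3^(2/3)*a/2), a)


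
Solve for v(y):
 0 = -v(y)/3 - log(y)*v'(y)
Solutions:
 v(y) = C1*exp(-li(y)/3)


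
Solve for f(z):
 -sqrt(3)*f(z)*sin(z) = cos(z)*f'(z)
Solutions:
 f(z) = C1*cos(z)^(sqrt(3))


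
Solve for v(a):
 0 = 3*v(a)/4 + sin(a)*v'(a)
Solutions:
 v(a) = C1*(cos(a) + 1)^(3/8)/(cos(a) - 1)^(3/8)


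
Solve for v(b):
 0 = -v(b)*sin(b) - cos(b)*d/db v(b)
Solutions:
 v(b) = C1*cos(b)


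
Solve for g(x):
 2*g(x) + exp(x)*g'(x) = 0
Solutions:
 g(x) = C1*exp(2*exp(-x))


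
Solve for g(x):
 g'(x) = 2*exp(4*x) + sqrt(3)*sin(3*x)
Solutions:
 g(x) = C1 + exp(4*x)/2 - sqrt(3)*cos(3*x)/3


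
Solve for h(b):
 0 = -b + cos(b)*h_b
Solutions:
 h(b) = C1 + Integral(b/cos(b), b)


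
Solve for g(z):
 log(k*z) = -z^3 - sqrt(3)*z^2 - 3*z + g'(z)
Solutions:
 g(z) = C1 + z^4/4 + sqrt(3)*z^3/3 + 3*z^2/2 + z*log(k*z) - z


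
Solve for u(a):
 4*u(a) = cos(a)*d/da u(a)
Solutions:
 u(a) = C1*(sin(a)^2 + 2*sin(a) + 1)/(sin(a)^2 - 2*sin(a) + 1)


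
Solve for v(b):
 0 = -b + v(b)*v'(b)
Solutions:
 v(b) = -sqrt(C1 + b^2)
 v(b) = sqrt(C1 + b^2)


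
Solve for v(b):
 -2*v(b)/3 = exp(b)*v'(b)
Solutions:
 v(b) = C1*exp(2*exp(-b)/3)


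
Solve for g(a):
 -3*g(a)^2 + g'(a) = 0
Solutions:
 g(a) = -1/(C1 + 3*a)


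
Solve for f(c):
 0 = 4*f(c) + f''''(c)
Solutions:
 f(c) = (C1*sin(c) + C2*cos(c))*exp(-c) + (C3*sin(c) + C4*cos(c))*exp(c)


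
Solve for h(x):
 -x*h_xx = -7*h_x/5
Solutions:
 h(x) = C1 + C2*x^(12/5)


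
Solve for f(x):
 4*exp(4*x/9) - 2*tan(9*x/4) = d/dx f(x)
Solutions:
 f(x) = C1 + 9*exp(4*x/9) + 8*log(cos(9*x/4))/9


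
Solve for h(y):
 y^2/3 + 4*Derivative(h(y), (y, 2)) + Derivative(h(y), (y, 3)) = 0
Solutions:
 h(y) = C1 + C2*y + C3*exp(-4*y) - y^4/144 + y^3/144 - y^2/192


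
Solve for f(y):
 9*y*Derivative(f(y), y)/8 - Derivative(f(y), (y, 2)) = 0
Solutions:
 f(y) = C1 + C2*erfi(3*y/4)


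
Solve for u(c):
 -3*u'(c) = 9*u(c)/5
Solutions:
 u(c) = C1*exp(-3*c/5)


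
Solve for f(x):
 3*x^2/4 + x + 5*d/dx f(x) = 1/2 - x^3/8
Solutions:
 f(x) = C1 - x^4/160 - x^3/20 - x^2/10 + x/10


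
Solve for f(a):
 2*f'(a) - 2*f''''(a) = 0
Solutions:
 f(a) = C1 + C4*exp(a) + (C2*sin(sqrt(3)*a/2) + C3*cos(sqrt(3)*a/2))*exp(-a/2)


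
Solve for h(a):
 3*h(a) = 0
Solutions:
 h(a) = 0


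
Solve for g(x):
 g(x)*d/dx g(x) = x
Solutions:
 g(x) = -sqrt(C1 + x^2)
 g(x) = sqrt(C1 + x^2)


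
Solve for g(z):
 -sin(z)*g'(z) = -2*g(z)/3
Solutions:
 g(z) = C1*(cos(z) - 1)^(1/3)/(cos(z) + 1)^(1/3)


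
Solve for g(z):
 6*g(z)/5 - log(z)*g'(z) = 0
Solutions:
 g(z) = C1*exp(6*li(z)/5)


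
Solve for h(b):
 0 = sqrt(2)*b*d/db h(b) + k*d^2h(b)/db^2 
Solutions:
 h(b) = C1 + C2*sqrt(k)*erf(2^(3/4)*b*sqrt(1/k)/2)


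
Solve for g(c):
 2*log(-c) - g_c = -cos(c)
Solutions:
 g(c) = C1 + 2*c*log(-c) - 2*c + sin(c)


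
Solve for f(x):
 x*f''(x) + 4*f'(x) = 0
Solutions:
 f(x) = C1 + C2/x^3


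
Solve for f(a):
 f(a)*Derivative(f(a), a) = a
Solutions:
 f(a) = -sqrt(C1 + a^2)
 f(a) = sqrt(C1 + a^2)


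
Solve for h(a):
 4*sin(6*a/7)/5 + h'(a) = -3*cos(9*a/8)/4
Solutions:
 h(a) = C1 - 2*sin(9*a/8)/3 + 14*cos(6*a/7)/15


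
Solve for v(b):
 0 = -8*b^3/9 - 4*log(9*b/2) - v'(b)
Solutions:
 v(b) = C1 - 2*b^4/9 - 4*b*log(b) + b*log(16/6561) + 4*b


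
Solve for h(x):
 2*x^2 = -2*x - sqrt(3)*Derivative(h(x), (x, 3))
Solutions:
 h(x) = C1 + C2*x + C3*x^2 - sqrt(3)*x^5/90 - sqrt(3)*x^4/36


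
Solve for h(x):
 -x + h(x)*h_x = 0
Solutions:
 h(x) = -sqrt(C1 + x^2)
 h(x) = sqrt(C1 + x^2)


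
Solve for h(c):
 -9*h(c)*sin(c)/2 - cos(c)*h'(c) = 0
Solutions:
 h(c) = C1*cos(c)^(9/2)


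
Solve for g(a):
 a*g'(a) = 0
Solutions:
 g(a) = C1


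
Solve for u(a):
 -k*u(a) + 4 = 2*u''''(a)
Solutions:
 u(a) = C1*exp(-2^(3/4)*a*(-k)^(1/4)/2) + C2*exp(2^(3/4)*a*(-k)^(1/4)/2) + C3*exp(-2^(3/4)*I*a*(-k)^(1/4)/2) + C4*exp(2^(3/4)*I*a*(-k)^(1/4)/2) + 4/k


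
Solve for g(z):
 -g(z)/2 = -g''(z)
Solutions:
 g(z) = C1*exp(-sqrt(2)*z/2) + C2*exp(sqrt(2)*z/2)


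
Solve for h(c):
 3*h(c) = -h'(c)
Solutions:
 h(c) = C1*exp(-3*c)


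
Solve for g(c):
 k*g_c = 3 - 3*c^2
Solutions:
 g(c) = C1 - c^3/k + 3*c/k


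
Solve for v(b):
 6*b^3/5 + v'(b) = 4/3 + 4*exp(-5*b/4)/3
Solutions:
 v(b) = C1 - 3*b^4/10 + 4*b/3 - 16*exp(-5*b/4)/15


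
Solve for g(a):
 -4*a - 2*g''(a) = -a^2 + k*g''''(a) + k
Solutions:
 g(a) = C1 + C2*a + C3*exp(-sqrt(2)*a*sqrt(-1/k)) + C4*exp(sqrt(2)*a*sqrt(-1/k)) + a^4/24 - a^3/3 - a^2*k/2


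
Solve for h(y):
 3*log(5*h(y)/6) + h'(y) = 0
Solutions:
 Integral(1/(log(_y) - log(6) + log(5)), (_y, h(y)))/3 = C1 - y


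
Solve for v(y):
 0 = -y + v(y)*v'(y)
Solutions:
 v(y) = -sqrt(C1 + y^2)
 v(y) = sqrt(C1 + y^2)


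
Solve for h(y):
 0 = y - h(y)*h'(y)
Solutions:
 h(y) = -sqrt(C1 + y^2)
 h(y) = sqrt(C1 + y^2)


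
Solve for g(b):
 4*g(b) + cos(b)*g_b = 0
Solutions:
 g(b) = C1*(sin(b)^2 - 2*sin(b) + 1)/(sin(b)^2 + 2*sin(b) + 1)


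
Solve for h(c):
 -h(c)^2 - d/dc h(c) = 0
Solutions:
 h(c) = 1/(C1 + c)


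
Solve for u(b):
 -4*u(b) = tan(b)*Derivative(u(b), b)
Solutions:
 u(b) = C1/sin(b)^4


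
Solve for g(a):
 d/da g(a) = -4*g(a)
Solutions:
 g(a) = C1*exp(-4*a)


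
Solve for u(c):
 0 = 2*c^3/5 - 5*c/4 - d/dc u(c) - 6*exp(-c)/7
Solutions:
 u(c) = C1 + c^4/10 - 5*c^2/8 + 6*exp(-c)/7


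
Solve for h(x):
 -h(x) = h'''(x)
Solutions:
 h(x) = C3*exp(-x) + (C1*sin(sqrt(3)*x/2) + C2*cos(sqrt(3)*x/2))*exp(x/2)


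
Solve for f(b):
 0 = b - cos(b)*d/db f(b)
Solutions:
 f(b) = C1 + Integral(b/cos(b), b)


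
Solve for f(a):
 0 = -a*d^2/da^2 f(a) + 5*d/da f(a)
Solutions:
 f(a) = C1 + C2*a^6


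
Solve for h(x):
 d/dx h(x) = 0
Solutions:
 h(x) = C1


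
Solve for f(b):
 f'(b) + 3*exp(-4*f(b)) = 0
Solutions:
 f(b) = log(-I*(C1 - 12*b)^(1/4))
 f(b) = log(I*(C1 - 12*b)^(1/4))
 f(b) = log(-(C1 - 12*b)^(1/4))
 f(b) = log(C1 - 12*b)/4


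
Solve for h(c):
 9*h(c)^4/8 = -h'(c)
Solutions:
 h(c) = (-3^(2/3)/3 - 3^(1/6)*I)*(1/(C1 + 9*c))^(1/3)
 h(c) = (-3^(2/3)/3 + 3^(1/6)*I)*(1/(C1 + 9*c))^(1/3)
 h(c) = 2*(1/(C1 + 27*c))^(1/3)


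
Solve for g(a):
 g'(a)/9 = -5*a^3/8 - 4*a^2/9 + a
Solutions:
 g(a) = C1 - 45*a^4/32 - 4*a^3/3 + 9*a^2/2


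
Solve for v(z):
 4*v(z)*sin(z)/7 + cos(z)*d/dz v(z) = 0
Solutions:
 v(z) = C1*cos(z)^(4/7)


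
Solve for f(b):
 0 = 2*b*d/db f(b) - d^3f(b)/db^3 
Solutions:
 f(b) = C1 + Integral(C2*airyai(2^(1/3)*b) + C3*airybi(2^(1/3)*b), b)


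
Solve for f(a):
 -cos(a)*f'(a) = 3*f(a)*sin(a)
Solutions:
 f(a) = C1*cos(a)^3


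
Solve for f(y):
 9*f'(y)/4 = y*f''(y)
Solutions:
 f(y) = C1 + C2*y^(13/4)


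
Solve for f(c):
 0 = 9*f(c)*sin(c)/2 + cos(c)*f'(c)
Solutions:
 f(c) = C1*cos(c)^(9/2)


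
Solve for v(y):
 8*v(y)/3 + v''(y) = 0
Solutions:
 v(y) = C1*sin(2*sqrt(6)*y/3) + C2*cos(2*sqrt(6)*y/3)


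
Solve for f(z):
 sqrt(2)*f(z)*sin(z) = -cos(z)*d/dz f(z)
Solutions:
 f(z) = C1*cos(z)^(sqrt(2))


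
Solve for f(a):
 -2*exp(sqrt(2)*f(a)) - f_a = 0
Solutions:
 f(a) = sqrt(2)*(2*log(1/(C1 + 2*a)) - log(2))/4


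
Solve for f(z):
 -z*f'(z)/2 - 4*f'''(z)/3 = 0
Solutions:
 f(z) = C1 + Integral(C2*airyai(-3^(1/3)*z/2) + C3*airybi(-3^(1/3)*z/2), z)


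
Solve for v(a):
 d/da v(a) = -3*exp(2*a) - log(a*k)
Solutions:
 v(a) = C1 - a*log(a*k) + a - 3*exp(2*a)/2


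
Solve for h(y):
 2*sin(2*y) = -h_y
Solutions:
 h(y) = C1 + cos(2*y)


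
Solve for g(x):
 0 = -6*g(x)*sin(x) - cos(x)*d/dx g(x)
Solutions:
 g(x) = C1*cos(x)^6


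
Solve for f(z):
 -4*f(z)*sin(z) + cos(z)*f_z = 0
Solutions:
 f(z) = C1/cos(z)^4


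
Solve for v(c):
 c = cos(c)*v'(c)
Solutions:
 v(c) = C1 + Integral(c/cos(c), c)


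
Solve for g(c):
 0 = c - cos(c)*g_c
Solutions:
 g(c) = C1 + Integral(c/cos(c), c)


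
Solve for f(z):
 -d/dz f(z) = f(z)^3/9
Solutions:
 f(z) = -3*sqrt(2)*sqrt(-1/(C1 - z))/2
 f(z) = 3*sqrt(2)*sqrt(-1/(C1 - z))/2


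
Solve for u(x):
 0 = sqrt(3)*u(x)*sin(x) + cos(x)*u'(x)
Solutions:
 u(x) = C1*cos(x)^(sqrt(3))


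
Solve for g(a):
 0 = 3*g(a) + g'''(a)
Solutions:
 g(a) = C3*exp(-3^(1/3)*a) + (C1*sin(3^(5/6)*a/2) + C2*cos(3^(5/6)*a/2))*exp(3^(1/3)*a/2)


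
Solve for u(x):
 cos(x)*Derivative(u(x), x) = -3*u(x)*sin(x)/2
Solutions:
 u(x) = C1*cos(x)^(3/2)


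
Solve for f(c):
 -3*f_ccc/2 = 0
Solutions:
 f(c) = C1 + C2*c + C3*c^2


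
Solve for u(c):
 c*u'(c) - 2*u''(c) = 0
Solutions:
 u(c) = C1 + C2*erfi(c/2)


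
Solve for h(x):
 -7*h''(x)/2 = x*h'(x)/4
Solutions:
 h(x) = C1 + C2*erf(sqrt(7)*x/14)


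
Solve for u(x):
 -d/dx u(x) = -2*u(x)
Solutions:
 u(x) = C1*exp(2*x)


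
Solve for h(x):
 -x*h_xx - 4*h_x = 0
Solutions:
 h(x) = C1 + C2/x^3


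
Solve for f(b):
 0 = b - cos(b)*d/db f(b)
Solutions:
 f(b) = C1 + Integral(b/cos(b), b)


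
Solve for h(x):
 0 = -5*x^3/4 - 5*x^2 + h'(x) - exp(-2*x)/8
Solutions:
 h(x) = C1 + 5*x^4/16 + 5*x^3/3 - exp(-2*x)/16


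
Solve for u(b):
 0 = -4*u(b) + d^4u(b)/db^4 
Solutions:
 u(b) = C1*exp(-sqrt(2)*b) + C2*exp(sqrt(2)*b) + C3*sin(sqrt(2)*b) + C4*cos(sqrt(2)*b)


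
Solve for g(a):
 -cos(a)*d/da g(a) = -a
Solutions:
 g(a) = C1 + Integral(a/cos(a), a)


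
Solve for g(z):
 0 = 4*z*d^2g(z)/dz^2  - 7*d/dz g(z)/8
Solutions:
 g(z) = C1 + C2*z^(39/32)


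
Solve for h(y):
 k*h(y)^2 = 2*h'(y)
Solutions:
 h(y) = -2/(C1 + k*y)


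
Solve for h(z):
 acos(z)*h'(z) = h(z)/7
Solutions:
 h(z) = C1*exp(Integral(1/acos(z), z)/7)


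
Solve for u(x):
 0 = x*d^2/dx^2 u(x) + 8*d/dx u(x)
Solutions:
 u(x) = C1 + C2/x^7


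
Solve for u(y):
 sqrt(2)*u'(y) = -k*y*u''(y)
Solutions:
 u(y) = C1 + y^(((re(k) - sqrt(2))*re(k) + im(k)^2)/(re(k)^2 + im(k)^2))*(C2*sin(sqrt(2)*log(y)*Abs(im(k))/(re(k)^2 + im(k)^2)) + C3*cos(sqrt(2)*log(y)*im(k)/(re(k)^2 + im(k)^2)))


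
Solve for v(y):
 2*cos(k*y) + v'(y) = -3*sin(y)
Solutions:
 v(y) = C1 + 3*cos(y) - 2*sin(k*y)/k


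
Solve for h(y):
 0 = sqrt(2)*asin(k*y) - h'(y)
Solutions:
 h(y) = C1 + sqrt(2)*Piecewise((y*asin(k*y) + sqrt(-k^2*y^2 + 1)/k, Ne(k, 0)), (0, True))


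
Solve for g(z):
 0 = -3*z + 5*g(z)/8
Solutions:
 g(z) = 24*z/5


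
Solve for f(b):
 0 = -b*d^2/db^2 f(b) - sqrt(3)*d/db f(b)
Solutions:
 f(b) = C1 + C2*b^(1 - sqrt(3))


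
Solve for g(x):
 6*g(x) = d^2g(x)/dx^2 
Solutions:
 g(x) = C1*exp(-sqrt(6)*x) + C2*exp(sqrt(6)*x)


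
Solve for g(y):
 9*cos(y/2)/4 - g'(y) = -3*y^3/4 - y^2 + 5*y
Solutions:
 g(y) = C1 + 3*y^4/16 + y^3/3 - 5*y^2/2 + 9*sin(y/2)/2


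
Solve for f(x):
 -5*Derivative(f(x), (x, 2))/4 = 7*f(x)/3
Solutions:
 f(x) = C1*sin(2*sqrt(105)*x/15) + C2*cos(2*sqrt(105)*x/15)


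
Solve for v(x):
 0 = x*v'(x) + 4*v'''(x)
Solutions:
 v(x) = C1 + Integral(C2*airyai(-2^(1/3)*x/2) + C3*airybi(-2^(1/3)*x/2), x)


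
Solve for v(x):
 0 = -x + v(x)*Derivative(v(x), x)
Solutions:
 v(x) = -sqrt(C1 + x^2)
 v(x) = sqrt(C1 + x^2)


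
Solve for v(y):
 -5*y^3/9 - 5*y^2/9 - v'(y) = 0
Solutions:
 v(y) = C1 - 5*y^4/36 - 5*y^3/27


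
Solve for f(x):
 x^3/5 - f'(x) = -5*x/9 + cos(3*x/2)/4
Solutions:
 f(x) = C1 + x^4/20 + 5*x^2/18 - sin(3*x/2)/6


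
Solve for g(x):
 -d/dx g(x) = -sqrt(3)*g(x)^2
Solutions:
 g(x) = -1/(C1 + sqrt(3)*x)


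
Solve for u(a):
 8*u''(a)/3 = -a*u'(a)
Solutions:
 u(a) = C1 + C2*erf(sqrt(3)*a/4)


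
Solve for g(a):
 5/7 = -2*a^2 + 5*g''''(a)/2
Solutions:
 g(a) = C1 + C2*a + C3*a^2 + C4*a^3 + a^6/450 + a^4/84


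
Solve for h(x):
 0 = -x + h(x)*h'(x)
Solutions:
 h(x) = -sqrt(C1 + x^2)
 h(x) = sqrt(C1 + x^2)


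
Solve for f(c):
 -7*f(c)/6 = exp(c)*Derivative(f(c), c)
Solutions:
 f(c) = C1*exp(7*exp(-c)/6)


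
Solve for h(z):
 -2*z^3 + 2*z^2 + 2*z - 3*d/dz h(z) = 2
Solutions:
 h(z) = C1 - z^4/6 + 2*z^3/9 + z^2/3 - 2*z/3


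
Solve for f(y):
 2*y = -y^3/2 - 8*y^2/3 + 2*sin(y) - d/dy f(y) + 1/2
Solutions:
 f(y) = C1 - y^4/8 - 8*y^3/9 - y^2 + y/2 - 2*cos(y)


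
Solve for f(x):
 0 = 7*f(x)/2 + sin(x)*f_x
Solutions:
 f(x) = C1*(cos(x) + 1)^(7/4)/(cos(x) - 1)^(7/4)


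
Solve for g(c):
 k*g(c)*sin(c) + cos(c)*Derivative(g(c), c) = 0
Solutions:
 g(c) = C1*exp(k*log(cos(c)))


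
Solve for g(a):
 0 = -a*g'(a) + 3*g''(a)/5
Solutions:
 g(a) = C1 + C2*erfi(sqrt(30)*a/6)


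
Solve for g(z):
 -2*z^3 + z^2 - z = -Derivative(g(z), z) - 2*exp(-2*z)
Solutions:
 g(z) = C1 + z^4/2 - z^3/3 + z^2/2 + exp(-2*z)


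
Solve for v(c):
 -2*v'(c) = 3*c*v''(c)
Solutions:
 v(c) = C1 + C2*c^(1/3)


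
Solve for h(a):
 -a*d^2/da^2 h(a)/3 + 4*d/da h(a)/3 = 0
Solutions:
 h(a) = C1 + C2*a^5


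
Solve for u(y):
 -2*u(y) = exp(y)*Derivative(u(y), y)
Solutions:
 u(y) = C1*exp(2*exp(-y))


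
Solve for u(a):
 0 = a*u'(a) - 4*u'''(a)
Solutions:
 u(a) = C1 + Integral(C2*airyai(2^(1/3)*a/2) + C3*airybi(2^(1/3)*a/2), a)


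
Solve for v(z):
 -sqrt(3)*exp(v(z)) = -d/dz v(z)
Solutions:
 v(z) = log(-1/(C1 + sqrt(3)*z))


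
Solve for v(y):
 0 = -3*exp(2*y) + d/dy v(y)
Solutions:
 v(y) = C1 + 3*exp(2*y)/2


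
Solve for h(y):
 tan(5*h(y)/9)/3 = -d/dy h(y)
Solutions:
 h(y) = -9*asin(C1*exp(-5*y/27))/5 + 9*pi/5
 h(y) = 9*asin(C1*exp(-5*y/27))/5


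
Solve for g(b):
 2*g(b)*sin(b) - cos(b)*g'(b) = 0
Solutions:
 g(b) = C1/cos(b)^2


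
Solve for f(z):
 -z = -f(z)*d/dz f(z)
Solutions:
 f(z) = -sqrt(C1 + z^2)
 f(z) = sqrt(C1 + z^2)


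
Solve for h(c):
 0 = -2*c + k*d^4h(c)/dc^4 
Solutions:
 h(c) = C1 + C2*c + C3*c^2 + C4*c^3 + c^5/(60*k)


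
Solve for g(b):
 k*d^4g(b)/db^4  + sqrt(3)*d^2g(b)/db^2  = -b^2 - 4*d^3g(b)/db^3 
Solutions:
 g(b) = C1 + C2*b + C3*exp(b*(sqrt(-sqrt(3)*k + 4) - 2)/k) + C4*exp(-b*(sqrt(-sqrt(3)*k + 4) + 2)/k) - sqrt(3)*b^4/36 + 4*b^3/9 + b^2*(3*k - 16*sqrt(3))/9


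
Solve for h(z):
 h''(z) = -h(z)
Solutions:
 h(z) = C1*sin(z) + C2*cos(z)


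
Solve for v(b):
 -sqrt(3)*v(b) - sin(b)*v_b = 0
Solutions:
 v(b) = C1*(cos(b) + 1)^(sqrt(3)/2)/(cos(b) - 1)^(sqrt(3)/2)


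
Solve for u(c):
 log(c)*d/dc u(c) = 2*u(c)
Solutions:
 u(c) = C1*exp(2*li(c))


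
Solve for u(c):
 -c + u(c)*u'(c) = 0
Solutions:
 u(c) = -sqrt(C1 + c^2)
 u(c) = sqrt(C1 + c^2)


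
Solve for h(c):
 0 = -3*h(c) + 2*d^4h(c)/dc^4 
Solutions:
 h(c) = C1*exp(-2^(3/4)*3^(1/4)*c/2) + C2*exp(2^(3/4)*3^(1/4)*c/2) + C3*sin(2^(3/4)*3^(1/4)*c/2) + C4*cos(2^(3/4)*3^(1/4)*c/2)


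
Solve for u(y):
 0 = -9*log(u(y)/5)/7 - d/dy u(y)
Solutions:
 -7*Integral(1/(-log(_y) + log(5)), (_y, u(y)))/9 = C1 - y


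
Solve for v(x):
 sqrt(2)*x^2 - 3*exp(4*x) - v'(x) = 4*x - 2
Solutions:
 v(x) = C1 + sqrt(2)*x^3/3 - 2*x^2 + 2*x - 3*exp(4*x)/4


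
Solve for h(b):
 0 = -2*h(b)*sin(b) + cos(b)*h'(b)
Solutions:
 h(b) = C1/cos(b)^2


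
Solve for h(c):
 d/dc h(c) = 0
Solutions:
 h(c) = C1


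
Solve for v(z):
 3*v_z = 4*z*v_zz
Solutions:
 v(z) = C1 + C2*z^(7/4)


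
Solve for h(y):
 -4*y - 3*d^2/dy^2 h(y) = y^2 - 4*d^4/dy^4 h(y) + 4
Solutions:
 h(y) = C1 + C2*y + C3*exp(-sqrt(3)*y/2) + C4*exp(sqrt(3)*y/2) - y^4/36 - 2*y^3/9 - 10*y^2/9


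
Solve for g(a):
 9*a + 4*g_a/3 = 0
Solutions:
 g(a) = C1 - 27*a^2/8


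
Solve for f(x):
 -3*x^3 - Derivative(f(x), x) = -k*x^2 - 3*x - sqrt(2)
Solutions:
 f(x) = C1 + k*x^3/3 - 3*x^4/4 + 3*x^2/2 + sqrt(2)*x


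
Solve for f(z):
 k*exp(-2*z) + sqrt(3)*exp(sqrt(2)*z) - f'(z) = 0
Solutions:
 f(z) = C1 - k*exp(-2*z)/2 + sqrt(6)*exp(sqrt(2)*z)/2


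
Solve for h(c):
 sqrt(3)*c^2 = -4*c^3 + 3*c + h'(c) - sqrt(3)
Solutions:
 h(c) = C1 + c^4 + sqrt(3)*c^3/3 - 3*c^2/2 + sqrt(3)*c


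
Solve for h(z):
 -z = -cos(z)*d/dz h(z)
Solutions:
 h(z) = C1 + Integral(z/cos(z), z)


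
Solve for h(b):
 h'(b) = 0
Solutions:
 h(b) = C1


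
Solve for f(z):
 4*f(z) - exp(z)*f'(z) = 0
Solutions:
 f(z) = C1*exp(-4*exp(-z))


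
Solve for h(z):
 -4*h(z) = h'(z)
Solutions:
 h(z) = C1*exp(-4*z)


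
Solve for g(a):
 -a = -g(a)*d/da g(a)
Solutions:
 g(a) = -sqrt(C1 + a^2)
 g(a) = sqrt(C1 + a^2)


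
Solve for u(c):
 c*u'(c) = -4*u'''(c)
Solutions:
 u(c) = C1 + Integral(C2*airyai(-2^(1/3)*c/2) + C3*airybi(-2^(1/3)*c/2), c)


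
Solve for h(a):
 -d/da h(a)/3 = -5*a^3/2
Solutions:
 h(a) = C1 + 15*a^4/8


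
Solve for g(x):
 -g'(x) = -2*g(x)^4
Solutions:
 g(x) = (-1/(C1 + 6*x))^(1/3)
 g(x) = (-1/(C1 + 2*x))^(1/3)*(-3^(2/3) - 3*3^(1/6)*I)/6
 g(x) = (-1/(C1 + 2*x))^(1/3)*(-3^(2/3) + 3*3^(1/6)*I)/6


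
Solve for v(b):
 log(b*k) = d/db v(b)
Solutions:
 v(b) = C1 + b*log(b*k) - b


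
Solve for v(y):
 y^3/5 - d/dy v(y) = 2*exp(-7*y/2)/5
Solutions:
 v(y) = C1 + y^4/20 + 4*exp(-7*y/2)/35


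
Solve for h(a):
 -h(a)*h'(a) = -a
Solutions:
 h(a) = -sqrt(C1 + a^2)
 h(a) = sqrt(C1 + a^2)


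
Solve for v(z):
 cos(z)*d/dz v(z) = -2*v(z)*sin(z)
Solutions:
 v(z) = C1*cos(z)^2


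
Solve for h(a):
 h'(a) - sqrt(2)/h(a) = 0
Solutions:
 h(a) = -sqrt(C1 + 2*sqrt(2)*a)
 h(a) = sqrt(C1 + 2*sqrt(2)*a)


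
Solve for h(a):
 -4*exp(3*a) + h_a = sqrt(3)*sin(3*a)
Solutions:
 h(a) = C1 + 4*exp(3*a)/3 - sqrt(3)*cos(3*a)/3


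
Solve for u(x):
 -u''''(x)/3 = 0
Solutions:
 u(x) = C1 + C2*x + C3*x^2 + C4*x^3


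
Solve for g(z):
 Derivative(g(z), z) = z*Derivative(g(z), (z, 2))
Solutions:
 g(z) = C1 + C2*z^2


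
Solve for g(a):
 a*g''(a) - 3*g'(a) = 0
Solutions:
 g(a) = C1 + C2*a^4


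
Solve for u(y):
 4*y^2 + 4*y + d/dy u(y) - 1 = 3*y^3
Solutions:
 u(y) = C1 + 3*y^4/4 - 4*y^3/3 - 2*y^2 + y


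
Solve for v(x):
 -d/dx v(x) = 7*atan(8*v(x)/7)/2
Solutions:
 Integral(1/atan(8*_y/7), (_y, v(x))) = C1 - 7*x/2


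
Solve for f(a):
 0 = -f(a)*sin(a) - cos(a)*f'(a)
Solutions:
 f(a) = C1*cos(a)


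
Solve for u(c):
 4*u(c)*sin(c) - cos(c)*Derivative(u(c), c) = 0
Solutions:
 u(c) = C1/cos(c)^4


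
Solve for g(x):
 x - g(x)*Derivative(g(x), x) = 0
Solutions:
 g(x) = -sqrt(C1 + x^2)
 g(x) = sqrt(C1 + x^2)


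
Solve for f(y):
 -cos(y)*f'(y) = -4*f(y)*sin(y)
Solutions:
 f(y) = C1/cos(y)^4


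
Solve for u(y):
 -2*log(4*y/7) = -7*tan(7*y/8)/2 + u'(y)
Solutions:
 u(y) = C1 - 2*y*log(y) - 4*y*log(2) + 2*y + 2*y*log(7) - 4*log(cos(7*y/8))


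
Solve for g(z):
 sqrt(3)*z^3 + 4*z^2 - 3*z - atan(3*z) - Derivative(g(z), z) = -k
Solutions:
 g(z) = C1 + k*z + sqrt(3)*z^4/4 + 4*z^3/3 - 3*z^2/2 - z*atan(3*z) + log(9*z^2 + 1)/6


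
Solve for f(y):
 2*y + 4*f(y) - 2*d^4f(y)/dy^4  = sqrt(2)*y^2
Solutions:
 f(y) = C1*exp(-2^(1/4)*y) + C2*exp(2^(1/4)*y) + C3*sin(2^(1/4)*y) + C4*cos(2^(1/4)*y) + sqrt(2)*y^2/4 - y/2


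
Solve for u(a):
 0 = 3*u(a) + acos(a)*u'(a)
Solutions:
 u(a) = C1*exp(-3*Integral(1/acos(a), a))


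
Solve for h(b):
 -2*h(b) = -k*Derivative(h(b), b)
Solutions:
 h(b) = C1*exp(2*b/k)


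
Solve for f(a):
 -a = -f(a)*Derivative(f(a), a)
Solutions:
 f(a) = -sqrt(C1 + a^2)
 f(a) = sqrt(C1 + a^2)


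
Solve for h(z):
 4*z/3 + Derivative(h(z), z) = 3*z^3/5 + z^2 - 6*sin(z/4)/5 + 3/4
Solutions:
 h(z) = C1 + 3*z^4/20 + z^3/3 - 2*z^2/3 + 3*z/4 + 24*cos(z/4)/5


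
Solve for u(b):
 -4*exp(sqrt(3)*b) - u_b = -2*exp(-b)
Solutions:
 u(b) = C1 - 4*sqrt(3)*exp(sqrt(3)*b)/3 - 2*exp(-b)


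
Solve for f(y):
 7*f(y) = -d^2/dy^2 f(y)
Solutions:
 f(y) = C1*sin(sqrt(7)*y) + C2*cos(sqrt(7)*y)


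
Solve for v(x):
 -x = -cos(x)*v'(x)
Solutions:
 v(x) = C1 + Integral(x/cos(x), x)


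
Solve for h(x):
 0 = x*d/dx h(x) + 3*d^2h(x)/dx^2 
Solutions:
 h(x) = C1 + C2*erf(sqrt(6)*x/6)


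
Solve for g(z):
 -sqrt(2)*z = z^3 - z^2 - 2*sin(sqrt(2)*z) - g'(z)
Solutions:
 g(z) = C1 + z^4/4 - z^3/3 + sqrt(2)*z^2/2 + sqrt(2)*cos(sqrt(2)*z)


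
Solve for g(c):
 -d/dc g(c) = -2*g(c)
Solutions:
 g(c) = C1*exp(2*c)


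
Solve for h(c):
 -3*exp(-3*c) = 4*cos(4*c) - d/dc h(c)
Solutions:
 h(c) = C1 + sin(4*c) - exp(-3*c)


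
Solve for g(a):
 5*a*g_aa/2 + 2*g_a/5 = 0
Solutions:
 g(a) = C1 + C2*a^(21/25)


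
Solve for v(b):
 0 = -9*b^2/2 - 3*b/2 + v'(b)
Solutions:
 v(b) = C1 + 3*b^3/2 + 3*b^2/4


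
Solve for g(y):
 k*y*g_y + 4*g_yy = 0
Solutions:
 g(y) = Piecewise((-sqrt(2)*sqrt(pi)*C1*erf(sqrt(2)*sqrt(k)*y/4)/sqrt(k) - C2, (k > 0) | (k < 0)), (-C1*y - C2, True))


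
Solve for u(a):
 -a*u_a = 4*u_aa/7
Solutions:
 u(a) = C1 + C2*erf(sqrt(14)*a/4)


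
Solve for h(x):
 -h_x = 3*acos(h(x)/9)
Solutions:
 Integral(1/acos(_y/9), (_y, h(x))) = C1 - 3*x


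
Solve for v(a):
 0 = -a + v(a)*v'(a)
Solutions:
 v(a) = -sqrt(C1 + a^2)
 v(a) = sqrt(C1 + a^2)


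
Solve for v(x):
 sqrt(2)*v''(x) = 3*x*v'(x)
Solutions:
 v(x) = C1 + C2*erfi(2^(1/4)*sqrt(3)*x/2)


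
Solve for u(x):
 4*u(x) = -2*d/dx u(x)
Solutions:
 u(x) = C1*exp(-2*x)


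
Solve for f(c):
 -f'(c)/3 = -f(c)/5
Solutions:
 f(c) = C1*exp(3*c/5)


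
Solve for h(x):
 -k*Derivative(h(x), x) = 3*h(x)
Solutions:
 h(x) = C1*exp(-3*x/k)


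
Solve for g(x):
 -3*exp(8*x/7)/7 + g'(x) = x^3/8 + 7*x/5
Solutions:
 g(x) = C1 + x^4/32 + 7*x^2/10 + 3*exp(8*x/7)/8


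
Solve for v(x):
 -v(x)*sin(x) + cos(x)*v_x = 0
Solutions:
 v(x) = C1/cos(x)


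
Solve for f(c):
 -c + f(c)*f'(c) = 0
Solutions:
 f(c) = -sqrt(C1 + c^2)
 f(c) = sqrt(C1 + c^2)


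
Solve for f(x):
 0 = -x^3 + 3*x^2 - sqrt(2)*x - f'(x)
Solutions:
 f(x) = C1 - x^4/4 + x^3 - sqrt(2)*x^2/2


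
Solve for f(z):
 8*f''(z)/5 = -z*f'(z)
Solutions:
 f(z) = C1 + C2*erf(sqrt(5)*z/4)


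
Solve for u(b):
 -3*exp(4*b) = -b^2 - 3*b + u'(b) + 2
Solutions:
 u(b) = C1 + b^3/3 + 3*b^2/2 - 2*b - 3*exp(4*b)/4


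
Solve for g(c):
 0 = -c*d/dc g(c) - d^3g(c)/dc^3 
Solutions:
 g(c) = C1 + Integral(C2*airyai(-c) + C3*airybi(-c), c)


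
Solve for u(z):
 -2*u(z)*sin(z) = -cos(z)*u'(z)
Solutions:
 u(z) = C1/cos(z)^2


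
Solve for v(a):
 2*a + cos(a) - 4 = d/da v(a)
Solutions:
 v(a) = C1 + a^2 - 4*a + sin(a)


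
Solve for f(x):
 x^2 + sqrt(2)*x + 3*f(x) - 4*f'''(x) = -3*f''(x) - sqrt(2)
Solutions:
 f(x) = C1*exp(x*(-(4*sqrt(39) + 25)^(1/3) - 1/(4*sqrt(39) + 25)^(1/3) + 2)/8)*sin(sqrt(3)*x*(-(4*sqrt(39) + 25)^(1/3) + (4*sqrt(39) + 25)^(-1/3))/8) + C2*exp(x*(-(4*sqrt(39) + 25)^(1/3) - 1/(4*sqrt(39) + 25)^(1/3) + 2)/8)*cos(sqrt(3)*x*(-(4*sqrt(39) + 25)^(1/3) + (4*sqrt(39) + 25)^(-1/3))/8) + C3*exp(x*((4*sqrt(39) + 25)^(-1/3) + 1 + (4*sqrt(39) + 25)^(1/3))/4) - x^2/3 - sqrt(2)*x/3 - sqrt(2)/3 + 2/3


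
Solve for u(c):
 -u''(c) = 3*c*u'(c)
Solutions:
 u(c) = C1 + C2*erf(sqrt(6)*c/2)


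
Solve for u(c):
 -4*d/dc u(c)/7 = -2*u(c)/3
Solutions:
 u(c) = C1*exp(7*c/6)


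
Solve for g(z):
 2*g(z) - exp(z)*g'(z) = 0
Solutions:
 g(z) = C1*exp(-2*exp(-z))


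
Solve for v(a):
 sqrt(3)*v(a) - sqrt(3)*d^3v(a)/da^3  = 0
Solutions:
 v(a) = C3*exp(a) + (C1*sin(sqrt(3)*a/2) + C2*cos(sqrt(3)*a/2))*exp(-a/2)


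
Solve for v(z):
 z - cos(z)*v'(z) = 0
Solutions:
 v(z) = C1 + Integral(z/cos(z), z)


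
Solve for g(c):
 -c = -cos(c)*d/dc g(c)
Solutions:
 g(c) = C1 + Integral(c/cos(c), c)


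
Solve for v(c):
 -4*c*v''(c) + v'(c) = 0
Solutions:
 v(c) = C1 + C2*c^(5/4)


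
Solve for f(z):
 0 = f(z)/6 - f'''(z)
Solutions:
 f(z) = C3*exp(6^(2/3)*z/6) + (C1*sin(2^(2/3)*3^(1/6)*z/4) + C2*cos(2^(2/3)*3^(1/6)*z/4))*exp(-6^(2/3)*z/12)


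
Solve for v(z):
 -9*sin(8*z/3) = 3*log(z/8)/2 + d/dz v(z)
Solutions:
 v(z) = C1 - 3*z*log(z)/2 + 3*z/2 + 9*z*log(2)/2 + 27*cos(8*z/3)/8


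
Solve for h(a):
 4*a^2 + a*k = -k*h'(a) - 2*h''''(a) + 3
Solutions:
 h(a) = C1 + C2*exp(2^(2/3)*a*(-k)^(1/3)/2) + C3*exp(2^(2/3)*a*(-k)^(1/3)*(-1 + sqrt(3)*I)/4) + C4*exp(-2^(2/3)*a*(-k)^(1/3)*(1 + sqrt(3)*I)/4) - 4*a^3/(3*k) - a^2/2 + 3*a/k


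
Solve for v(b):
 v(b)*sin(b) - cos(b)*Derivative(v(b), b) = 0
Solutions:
 v(b) = C1/cos(b)


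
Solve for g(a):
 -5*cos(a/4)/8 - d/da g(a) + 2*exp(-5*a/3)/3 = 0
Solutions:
 g(a) = C1 - 5*sin(a/4)/2 - 2*exp(-5*a/3)/5


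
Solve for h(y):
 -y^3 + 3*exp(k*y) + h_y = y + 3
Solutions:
 h(y) = C1 + y^4/4 + y^2/2 + 3*y - 3*exp(k*y)/k


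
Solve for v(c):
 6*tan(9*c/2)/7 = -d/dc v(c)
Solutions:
 v(c) = C1 + 4*log(cos(9*c/2))/21
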